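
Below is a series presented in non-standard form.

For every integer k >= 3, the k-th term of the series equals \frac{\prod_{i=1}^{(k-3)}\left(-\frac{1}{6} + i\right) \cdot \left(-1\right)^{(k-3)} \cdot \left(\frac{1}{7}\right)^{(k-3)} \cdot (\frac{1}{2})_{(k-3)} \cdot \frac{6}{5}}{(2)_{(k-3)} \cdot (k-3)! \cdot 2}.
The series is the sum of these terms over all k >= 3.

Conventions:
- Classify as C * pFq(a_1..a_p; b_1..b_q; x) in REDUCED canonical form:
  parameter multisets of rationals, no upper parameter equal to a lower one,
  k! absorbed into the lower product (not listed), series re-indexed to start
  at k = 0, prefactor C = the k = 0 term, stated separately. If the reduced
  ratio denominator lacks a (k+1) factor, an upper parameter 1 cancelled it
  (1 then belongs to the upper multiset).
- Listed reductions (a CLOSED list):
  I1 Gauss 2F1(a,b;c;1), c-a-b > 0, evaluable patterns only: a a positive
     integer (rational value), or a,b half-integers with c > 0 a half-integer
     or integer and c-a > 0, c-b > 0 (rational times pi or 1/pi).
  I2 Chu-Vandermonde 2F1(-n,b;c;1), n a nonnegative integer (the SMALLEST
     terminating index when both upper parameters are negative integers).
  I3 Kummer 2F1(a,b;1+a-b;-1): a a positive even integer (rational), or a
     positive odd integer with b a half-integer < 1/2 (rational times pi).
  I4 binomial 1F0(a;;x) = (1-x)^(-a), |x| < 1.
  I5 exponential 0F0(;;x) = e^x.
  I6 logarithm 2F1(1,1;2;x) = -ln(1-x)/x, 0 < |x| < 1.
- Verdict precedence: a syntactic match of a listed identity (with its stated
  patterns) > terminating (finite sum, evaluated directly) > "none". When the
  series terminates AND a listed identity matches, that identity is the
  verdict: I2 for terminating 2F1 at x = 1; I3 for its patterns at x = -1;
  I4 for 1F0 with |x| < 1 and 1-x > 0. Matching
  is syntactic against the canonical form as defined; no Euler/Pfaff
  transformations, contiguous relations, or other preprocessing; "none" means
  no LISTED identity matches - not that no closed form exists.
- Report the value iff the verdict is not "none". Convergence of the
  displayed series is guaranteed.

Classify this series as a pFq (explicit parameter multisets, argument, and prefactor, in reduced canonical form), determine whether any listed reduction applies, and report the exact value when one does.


Structural cue: t_0 = \frac{3}{5} here, and the running product (prefactor 3/5) telescopes to a rising factorial.
Term ratio: r(k) = -\frac{1}{7} * (k+\frac{1}{2}) (k+\frac{5}{6}) / [(k+2) (k+1)] - rational in k, leading ratio -\frac{1}{7}; with t_0 = \frac{3}{5}, classification follows.

At argument -\frac{1}{7}: a 2F1 with upper {\frac{1}{2}, \frac{5}{6}}, lower {2}, scaled by C = \frac{3}{5}. Verdict: none (x = -\frac{1}{7}): each listed identity misses the multisets {\frac{1}{2}, \frac{5}{6}} ; {2}.


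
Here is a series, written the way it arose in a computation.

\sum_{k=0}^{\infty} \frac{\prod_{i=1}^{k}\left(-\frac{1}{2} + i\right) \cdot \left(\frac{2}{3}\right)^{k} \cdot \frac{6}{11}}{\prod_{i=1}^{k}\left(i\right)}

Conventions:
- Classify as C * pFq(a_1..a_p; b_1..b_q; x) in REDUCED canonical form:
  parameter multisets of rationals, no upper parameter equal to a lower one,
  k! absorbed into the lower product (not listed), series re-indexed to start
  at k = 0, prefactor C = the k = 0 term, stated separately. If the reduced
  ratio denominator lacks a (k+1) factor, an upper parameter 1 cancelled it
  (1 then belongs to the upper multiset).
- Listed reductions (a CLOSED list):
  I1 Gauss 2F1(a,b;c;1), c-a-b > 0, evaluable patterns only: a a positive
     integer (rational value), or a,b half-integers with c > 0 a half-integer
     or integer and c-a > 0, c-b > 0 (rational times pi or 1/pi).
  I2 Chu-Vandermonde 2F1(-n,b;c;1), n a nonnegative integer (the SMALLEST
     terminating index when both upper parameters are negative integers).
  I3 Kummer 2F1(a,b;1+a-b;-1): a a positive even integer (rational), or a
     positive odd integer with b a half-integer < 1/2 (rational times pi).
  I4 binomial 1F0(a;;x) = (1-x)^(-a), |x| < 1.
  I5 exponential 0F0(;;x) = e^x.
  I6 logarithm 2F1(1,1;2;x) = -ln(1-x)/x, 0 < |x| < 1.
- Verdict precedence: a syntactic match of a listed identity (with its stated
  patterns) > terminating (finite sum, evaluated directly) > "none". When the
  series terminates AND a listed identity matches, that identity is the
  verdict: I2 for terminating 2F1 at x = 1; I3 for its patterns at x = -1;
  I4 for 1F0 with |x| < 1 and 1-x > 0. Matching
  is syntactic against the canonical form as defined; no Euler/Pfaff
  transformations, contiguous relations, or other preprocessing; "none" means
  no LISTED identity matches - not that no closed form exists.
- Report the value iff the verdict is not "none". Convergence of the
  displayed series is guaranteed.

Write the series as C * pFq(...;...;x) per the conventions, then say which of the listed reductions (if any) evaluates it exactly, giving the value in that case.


With C = \frac{6}{11}: the canonical form is 1F0(\frac{1}{2}; -; \frac{2}{3}). Verdict: the binomial series (I4) applies (the 1F0 binomial series: exponent -1/2, x = \frac{2}{3}). Hence: \frac{6}{11} \cdot \left(\frac{1}{3}\right)^{-\frac{1}{2}}.

Key observation: t_0 = \frac{6}{11} here, and the product of the first k integers (C = 6/11, x = 2/3) is k!.
Step ratio: r(k) = \frac{2}{3} * (k+\frac{1}{2}) / [(k+1)] - rational in k, leading ratio \frac{2}{3}; with t_0 = \frac{6}{11}, classification follows.


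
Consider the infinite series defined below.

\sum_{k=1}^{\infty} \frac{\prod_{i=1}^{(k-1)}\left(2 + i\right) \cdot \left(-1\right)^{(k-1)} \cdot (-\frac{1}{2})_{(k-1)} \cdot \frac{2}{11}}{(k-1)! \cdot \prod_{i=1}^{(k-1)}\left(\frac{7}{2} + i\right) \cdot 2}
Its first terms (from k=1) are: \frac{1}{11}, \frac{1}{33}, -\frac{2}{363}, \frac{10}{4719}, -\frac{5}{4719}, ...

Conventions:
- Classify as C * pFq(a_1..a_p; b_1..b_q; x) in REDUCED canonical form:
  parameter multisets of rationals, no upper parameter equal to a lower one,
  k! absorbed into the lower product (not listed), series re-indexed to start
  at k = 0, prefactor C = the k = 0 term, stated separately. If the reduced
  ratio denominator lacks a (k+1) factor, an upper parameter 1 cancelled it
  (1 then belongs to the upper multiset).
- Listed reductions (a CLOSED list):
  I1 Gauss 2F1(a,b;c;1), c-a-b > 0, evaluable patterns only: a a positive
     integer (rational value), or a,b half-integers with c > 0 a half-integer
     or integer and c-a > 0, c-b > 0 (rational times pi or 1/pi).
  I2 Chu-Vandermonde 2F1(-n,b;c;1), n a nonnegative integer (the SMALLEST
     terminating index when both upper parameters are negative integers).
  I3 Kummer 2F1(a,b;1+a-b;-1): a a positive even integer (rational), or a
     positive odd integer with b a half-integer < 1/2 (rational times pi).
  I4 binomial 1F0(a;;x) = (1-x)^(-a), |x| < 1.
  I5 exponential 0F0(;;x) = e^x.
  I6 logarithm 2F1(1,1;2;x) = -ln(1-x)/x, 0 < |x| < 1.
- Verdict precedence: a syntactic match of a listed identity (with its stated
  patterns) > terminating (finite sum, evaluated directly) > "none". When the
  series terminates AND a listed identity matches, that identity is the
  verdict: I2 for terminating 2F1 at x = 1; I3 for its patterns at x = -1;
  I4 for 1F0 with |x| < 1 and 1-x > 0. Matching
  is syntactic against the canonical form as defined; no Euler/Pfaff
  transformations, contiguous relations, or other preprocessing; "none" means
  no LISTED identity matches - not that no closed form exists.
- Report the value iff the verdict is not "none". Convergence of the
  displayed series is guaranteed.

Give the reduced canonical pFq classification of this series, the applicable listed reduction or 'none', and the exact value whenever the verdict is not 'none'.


Prefactor \frac{1}{11}, argument -1: 2F1 with upper {-\frac{1}{2}, 3} over lower {\frac{9}{2}}. Verdict: Kummer (I3) matches (x = -1; c = \frac{9}{2} equals 1+a-b for upper {-\frac{1}{2}, 3}: listed pattern). Value: \frac{105}{2816} \cdot \pi.

Key observation: t_0 being \frac{1}{11}, the lower running product (C = 1/11) is a rising factorial.
Consecutive-term ratio: r(k) = -1 * (k-\frac{1}{2}) (k+3) / [(k+\frac{9}{2}) (k+1)] - rational in k, leading ratio -1; with t_0 = \frac{1}{11}, classification follows.


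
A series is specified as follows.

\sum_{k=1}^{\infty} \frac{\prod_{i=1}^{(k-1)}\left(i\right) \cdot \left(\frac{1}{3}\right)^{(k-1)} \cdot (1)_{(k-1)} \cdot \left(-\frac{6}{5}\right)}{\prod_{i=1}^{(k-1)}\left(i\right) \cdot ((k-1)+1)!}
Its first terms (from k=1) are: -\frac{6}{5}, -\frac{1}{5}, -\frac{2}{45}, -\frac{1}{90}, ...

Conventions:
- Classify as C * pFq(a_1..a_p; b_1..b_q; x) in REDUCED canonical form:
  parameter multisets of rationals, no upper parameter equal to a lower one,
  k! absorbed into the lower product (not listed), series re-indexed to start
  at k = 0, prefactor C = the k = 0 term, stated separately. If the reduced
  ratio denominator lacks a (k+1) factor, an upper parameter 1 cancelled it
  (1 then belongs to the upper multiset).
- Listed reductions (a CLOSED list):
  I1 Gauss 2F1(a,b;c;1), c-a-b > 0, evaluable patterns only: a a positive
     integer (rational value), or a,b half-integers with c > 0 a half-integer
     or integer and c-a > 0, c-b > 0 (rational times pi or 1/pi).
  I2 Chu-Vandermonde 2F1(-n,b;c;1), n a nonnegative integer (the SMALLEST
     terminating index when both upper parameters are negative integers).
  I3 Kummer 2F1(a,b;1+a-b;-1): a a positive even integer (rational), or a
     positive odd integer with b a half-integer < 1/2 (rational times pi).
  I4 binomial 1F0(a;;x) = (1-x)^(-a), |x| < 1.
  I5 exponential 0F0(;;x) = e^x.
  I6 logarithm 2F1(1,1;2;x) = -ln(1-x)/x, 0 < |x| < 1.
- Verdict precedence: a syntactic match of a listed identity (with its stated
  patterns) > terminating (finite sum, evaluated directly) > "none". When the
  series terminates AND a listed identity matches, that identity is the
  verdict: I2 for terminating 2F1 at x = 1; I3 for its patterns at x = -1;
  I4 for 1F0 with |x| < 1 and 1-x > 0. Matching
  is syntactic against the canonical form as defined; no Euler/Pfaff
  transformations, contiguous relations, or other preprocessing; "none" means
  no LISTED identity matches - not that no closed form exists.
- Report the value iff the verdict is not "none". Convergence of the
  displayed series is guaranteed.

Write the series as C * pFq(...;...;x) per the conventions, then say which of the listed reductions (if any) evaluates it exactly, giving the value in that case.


Reduced: x = \frac{1}{3}, 2F1, upper = {1, 1}, lower = {2}, C = -\frac{6}{5}. Verdict: logarithm (I6) applies (the logarithm: parameters (1,1;2), x = \frac{1}{3}). Its exact value is \frac{18}{5} \cdot \ln\left(\frac{2}{3}\right).

Key step: with t_0 = -\frac{6}{5}, the running product (C = -6/5) telescopes to a rising factorial.
Term ratio: r(k) = \frac{1}{3} * (k+1) (k+1) / [(k+2) (k+1)] ; factor over Q: parameters, x = \frac{1}{3}, and C = -\frac{6}{5}.


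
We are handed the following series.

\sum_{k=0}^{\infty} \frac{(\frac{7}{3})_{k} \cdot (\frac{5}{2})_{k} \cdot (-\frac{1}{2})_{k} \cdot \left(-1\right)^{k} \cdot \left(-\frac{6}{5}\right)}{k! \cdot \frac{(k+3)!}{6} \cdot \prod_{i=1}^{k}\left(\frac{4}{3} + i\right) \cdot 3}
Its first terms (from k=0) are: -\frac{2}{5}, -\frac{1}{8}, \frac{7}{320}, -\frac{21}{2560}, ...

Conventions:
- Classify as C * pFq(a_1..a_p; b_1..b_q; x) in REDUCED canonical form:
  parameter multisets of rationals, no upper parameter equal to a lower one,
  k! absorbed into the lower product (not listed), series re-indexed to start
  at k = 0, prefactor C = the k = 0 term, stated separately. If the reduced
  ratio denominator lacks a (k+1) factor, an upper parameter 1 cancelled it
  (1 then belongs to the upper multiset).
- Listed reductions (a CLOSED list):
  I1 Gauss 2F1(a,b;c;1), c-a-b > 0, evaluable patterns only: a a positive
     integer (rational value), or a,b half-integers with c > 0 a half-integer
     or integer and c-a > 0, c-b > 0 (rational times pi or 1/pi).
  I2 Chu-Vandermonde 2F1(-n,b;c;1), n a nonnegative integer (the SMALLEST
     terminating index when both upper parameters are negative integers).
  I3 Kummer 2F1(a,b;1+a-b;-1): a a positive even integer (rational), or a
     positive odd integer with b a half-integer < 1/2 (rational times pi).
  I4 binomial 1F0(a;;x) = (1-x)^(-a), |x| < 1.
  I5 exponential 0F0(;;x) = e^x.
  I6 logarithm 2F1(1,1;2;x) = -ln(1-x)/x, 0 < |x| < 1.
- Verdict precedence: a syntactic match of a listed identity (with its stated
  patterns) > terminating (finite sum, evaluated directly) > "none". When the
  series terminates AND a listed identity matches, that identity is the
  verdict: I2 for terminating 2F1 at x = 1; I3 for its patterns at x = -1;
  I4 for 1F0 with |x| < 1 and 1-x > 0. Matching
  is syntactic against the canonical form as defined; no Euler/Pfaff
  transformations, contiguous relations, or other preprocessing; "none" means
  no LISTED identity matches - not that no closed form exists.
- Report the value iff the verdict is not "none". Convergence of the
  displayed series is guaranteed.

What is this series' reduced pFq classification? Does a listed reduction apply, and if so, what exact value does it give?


x = -1 here; the reduced form reads 2F1, upper {-\frac{1}{2}, \frac{5}{2}}, lower {4}, C = -\frac{2}{5}. Verdict: none. Every listed pattern misses the 2F1 form at -1, upper {-\frac{1}{2}, \frac{5}{2}}.

First insight: t_0 = -\frac{2}{5} here, and the parameter 7/3 appears in both the upper and lower lists and cancels.
Adjacent-term ratio: r(k) = -1 * (k-\frac{1}{2}) (k+\frac{5}{2}) / [(k+4) (k+1)] - rational; roots negated = parameters, x = -1, C = -\frac{2}{5}.


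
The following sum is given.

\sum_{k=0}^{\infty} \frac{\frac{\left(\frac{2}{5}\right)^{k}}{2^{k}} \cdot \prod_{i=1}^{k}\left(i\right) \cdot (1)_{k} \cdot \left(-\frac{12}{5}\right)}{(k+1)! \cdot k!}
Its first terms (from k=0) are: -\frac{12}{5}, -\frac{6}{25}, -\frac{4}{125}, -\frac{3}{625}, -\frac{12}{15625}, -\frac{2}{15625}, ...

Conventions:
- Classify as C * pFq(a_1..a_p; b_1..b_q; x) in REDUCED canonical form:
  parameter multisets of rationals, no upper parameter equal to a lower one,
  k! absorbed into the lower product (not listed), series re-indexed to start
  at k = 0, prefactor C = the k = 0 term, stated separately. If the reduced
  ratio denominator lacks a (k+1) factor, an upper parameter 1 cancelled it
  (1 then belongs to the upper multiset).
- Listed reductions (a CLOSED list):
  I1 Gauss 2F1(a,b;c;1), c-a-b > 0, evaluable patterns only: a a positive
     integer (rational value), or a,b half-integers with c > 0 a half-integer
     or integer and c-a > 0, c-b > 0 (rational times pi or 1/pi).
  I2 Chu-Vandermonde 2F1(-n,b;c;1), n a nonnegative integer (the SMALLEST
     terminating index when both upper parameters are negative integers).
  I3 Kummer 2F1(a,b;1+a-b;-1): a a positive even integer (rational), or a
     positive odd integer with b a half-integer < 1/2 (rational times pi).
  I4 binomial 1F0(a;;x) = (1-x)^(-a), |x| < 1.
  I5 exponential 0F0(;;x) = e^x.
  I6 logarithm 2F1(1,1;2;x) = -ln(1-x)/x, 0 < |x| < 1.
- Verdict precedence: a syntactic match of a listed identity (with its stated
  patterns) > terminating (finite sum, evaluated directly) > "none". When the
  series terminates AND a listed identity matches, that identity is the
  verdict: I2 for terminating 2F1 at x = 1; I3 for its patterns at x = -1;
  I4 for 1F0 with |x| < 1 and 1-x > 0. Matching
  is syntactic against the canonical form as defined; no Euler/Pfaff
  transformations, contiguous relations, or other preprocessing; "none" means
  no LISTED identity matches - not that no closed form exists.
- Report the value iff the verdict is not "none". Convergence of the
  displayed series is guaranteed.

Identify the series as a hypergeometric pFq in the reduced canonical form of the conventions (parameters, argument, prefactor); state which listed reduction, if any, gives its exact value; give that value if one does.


Reduced: x = \frac{1}{5}, 2F1, upper = {1, 1}, lower = {2}, C = -\frac{12}{5}. Verdict (x = \frac{1}{5}): logarithm (I6) applies (the logarithm: parameters (1,1;2), x = \frac{1}{5}). Hence: 12 \cdot \ln\left(\frac{4}{5}\right).

Key step: t_0 being -\frac{12}{5}, the two k-th powers (C = -12/5, x = 1/5) combine into one argument.
Term ratio: r(k) = \frac{1}{5} * (k+1) (k+1) / [(k+2) (k+1)] ; factor over Q: parameters, x = \frac{1}{5}, and C = -\frac{12}{5}.


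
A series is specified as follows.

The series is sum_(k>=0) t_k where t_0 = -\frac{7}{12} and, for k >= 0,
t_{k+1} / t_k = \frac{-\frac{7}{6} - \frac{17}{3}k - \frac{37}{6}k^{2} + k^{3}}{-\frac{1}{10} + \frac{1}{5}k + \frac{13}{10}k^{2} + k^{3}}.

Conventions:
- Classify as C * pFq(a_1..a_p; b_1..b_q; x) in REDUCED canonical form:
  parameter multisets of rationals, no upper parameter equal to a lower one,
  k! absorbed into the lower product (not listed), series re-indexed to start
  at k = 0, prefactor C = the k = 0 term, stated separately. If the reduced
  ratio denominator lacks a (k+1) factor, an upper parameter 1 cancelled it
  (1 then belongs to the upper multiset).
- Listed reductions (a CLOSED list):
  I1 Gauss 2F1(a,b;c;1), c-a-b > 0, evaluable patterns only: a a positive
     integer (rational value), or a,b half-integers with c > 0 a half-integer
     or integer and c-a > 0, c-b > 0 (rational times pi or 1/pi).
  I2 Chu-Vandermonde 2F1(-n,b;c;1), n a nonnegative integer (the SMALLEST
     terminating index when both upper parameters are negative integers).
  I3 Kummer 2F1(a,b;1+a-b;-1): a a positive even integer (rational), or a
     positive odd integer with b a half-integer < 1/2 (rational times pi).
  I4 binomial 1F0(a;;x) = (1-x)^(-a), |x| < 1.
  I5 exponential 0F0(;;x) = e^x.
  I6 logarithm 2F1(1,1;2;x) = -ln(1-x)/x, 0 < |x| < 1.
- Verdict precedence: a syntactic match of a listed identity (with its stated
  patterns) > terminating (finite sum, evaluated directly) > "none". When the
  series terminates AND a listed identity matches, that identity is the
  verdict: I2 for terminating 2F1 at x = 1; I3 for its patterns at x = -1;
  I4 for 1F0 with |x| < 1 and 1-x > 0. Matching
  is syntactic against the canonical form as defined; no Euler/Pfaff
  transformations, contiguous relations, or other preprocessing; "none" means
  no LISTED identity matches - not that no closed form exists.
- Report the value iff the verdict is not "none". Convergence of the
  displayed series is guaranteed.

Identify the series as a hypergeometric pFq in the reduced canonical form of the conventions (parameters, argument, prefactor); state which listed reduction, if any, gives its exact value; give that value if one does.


Reduced: x = 1, 2F1, upper = {-7, \frac{1}{3}}, lower = {-\frac{1}{5}}, C = -\frac{7}{12}. Verdict: this is Vandermonde's identity (I2) (terminating 2F1 at x = 1 with n = 7, b = 1/3, c = -\frac{1}{5}). Its exact value is -\frac{101740639}{195215994}.

First insight: from the first term -\frac{7}{12}: roots of the ratio polynomials (C = -7/12, x = 1) are the negated parameters.
Ratio: r(k) = 1 * (k-7) (k+\frac{1}{3}) / [(k-\frac{1}{5}) (k+1)] ; factor over Q: parameters, x = 1, and C = -\frac{7}{12}.


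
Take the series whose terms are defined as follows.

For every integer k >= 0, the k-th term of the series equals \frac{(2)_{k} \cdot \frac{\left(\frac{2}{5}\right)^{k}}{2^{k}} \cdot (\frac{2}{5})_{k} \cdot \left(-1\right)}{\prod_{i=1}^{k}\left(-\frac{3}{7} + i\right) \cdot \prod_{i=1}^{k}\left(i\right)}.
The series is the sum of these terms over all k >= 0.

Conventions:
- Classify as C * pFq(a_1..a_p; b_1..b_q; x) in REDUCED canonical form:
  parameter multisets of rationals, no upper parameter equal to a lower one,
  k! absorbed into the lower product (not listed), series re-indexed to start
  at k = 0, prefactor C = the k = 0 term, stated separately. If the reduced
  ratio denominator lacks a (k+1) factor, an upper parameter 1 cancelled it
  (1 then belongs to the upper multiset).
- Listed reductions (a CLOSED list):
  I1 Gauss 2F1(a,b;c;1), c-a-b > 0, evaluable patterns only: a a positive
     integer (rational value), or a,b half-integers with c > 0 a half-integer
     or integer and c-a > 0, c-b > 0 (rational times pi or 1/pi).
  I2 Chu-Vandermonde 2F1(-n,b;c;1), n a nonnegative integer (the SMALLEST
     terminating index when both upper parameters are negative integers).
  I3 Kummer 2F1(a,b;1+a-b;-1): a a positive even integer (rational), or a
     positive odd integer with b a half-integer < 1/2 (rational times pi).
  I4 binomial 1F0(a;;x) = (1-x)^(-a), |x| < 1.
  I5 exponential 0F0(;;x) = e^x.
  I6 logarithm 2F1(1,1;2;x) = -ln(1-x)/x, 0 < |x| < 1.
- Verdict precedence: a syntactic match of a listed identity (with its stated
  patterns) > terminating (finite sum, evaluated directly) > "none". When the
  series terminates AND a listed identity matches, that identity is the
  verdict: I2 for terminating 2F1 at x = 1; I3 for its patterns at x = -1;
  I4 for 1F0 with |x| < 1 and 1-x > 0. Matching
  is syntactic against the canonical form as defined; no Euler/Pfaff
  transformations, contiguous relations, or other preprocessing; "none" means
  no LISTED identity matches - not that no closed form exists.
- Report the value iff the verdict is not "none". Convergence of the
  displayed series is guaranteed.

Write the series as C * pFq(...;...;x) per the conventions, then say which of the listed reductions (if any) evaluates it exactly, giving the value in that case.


Key step: with t_0 = -1, the product of the first k integers (C = -1) is k!.
Consecutive-term ratio: r(k) = \frac{1}{5} * (k+\frac{2}{5}) (k+2) / [(k+\frac{4}{7}) (k+1)] - rational; roots negated = parameters, x = \frac{1}{5}, C = -1.

Canonical form: C = -1 times 2F1 with upper {\frac{2}{5}, 2}, lower {\frac{4}{7}}, x = \frac{1}{5}. Verdict: none here - no I1-I6 shape fits x = \frac{1}{5} with lower {\frac{4}{7}}.


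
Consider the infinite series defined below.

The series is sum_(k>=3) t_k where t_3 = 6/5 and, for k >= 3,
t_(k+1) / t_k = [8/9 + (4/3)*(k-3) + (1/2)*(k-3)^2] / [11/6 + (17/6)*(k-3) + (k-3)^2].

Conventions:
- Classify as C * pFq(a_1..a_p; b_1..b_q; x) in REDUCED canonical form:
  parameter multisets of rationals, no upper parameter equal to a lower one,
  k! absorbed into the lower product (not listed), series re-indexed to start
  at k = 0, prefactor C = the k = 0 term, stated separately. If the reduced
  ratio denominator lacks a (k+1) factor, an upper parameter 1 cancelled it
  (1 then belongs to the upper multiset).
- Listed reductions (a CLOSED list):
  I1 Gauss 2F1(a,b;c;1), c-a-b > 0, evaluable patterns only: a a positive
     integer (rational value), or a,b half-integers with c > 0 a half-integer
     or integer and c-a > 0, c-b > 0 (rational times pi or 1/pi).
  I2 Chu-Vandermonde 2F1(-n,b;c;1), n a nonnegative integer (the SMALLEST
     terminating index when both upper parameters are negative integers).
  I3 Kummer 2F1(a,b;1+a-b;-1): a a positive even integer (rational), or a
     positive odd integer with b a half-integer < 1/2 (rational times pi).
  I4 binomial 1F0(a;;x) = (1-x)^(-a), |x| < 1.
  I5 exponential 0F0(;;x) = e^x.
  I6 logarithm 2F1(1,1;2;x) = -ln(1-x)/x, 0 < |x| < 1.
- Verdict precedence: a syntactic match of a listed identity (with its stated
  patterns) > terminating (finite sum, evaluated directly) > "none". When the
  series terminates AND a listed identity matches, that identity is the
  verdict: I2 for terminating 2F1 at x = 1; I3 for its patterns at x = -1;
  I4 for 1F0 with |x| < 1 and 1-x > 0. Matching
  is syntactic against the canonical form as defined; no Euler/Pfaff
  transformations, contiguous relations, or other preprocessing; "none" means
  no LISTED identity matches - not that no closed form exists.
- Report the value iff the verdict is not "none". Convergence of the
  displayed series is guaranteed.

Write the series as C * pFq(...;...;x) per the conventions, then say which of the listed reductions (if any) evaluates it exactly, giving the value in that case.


This is 6/5 * 2F1(4/3, 4/3; 11/6; 1/2) in reduced canonical form. Verdict: none - this 2F1 at x = 1/2 matches no listed pattern, and upper {4/3, 4/3} holds no stopper.

First insight: t_0 = 6/5 here, and roots of the ratio polynomials (prefactor 6/5) are the negated parameters.
Adjacent-term ratio: r(k) = (1/2) * (k+4/3) (k+4/3) / [(k+11/6) (k+1)] - rational in k. x = (1/2); t_0 = 6/5; negate the roots.


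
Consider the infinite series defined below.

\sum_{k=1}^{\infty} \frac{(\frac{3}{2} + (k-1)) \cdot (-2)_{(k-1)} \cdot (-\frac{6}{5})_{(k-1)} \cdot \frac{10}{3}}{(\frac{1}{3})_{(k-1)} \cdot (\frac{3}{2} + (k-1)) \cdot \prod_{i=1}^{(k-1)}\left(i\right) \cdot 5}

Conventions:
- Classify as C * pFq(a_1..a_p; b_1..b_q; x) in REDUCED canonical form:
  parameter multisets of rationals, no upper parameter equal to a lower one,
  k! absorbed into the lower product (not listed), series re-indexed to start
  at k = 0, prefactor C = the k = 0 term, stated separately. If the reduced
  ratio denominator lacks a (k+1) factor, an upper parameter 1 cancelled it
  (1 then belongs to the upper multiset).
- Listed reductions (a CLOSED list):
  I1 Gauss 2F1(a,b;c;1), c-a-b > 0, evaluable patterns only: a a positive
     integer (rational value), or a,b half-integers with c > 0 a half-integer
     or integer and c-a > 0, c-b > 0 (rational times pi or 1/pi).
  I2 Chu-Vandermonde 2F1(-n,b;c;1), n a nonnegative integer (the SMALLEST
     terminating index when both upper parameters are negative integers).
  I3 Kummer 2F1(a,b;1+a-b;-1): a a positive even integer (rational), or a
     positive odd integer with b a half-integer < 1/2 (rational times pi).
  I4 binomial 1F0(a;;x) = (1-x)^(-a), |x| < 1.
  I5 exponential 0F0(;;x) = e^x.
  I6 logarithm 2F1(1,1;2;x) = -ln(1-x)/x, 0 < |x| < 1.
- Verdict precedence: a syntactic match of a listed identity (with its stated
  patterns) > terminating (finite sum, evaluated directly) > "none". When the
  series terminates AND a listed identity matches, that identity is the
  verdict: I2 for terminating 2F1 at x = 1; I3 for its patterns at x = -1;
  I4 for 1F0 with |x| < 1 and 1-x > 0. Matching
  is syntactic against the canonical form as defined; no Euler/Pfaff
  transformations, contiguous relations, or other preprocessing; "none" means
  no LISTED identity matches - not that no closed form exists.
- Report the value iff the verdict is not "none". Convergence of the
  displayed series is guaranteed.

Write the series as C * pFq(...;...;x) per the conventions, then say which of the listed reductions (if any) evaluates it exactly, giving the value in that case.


Classification (C = \frac{2}{3}): 2F1 with upper {-2, -\frac{6}{5}}, lower {\frac{1}{3}}, argument x = 1. Verdict: Vandermonde's identity (I2) fires (terminating 2F1 at x = 1 with n = 2, b = -6/5, c = \frac{1}{3}). Sum: \frac{437}{75}.

Key observation: x = 1 and striking the common factor k + 3/2 reduces the term (C = 2/3).
Consecutive-term ratio: r(k) = 1 * (k-2) (k-\frac{6}{5}) / [(k+\frac{1}{3}) (k+1)] - poly over poly, x = 1 from leading terms; C = \frac{2}{3} at k = 0.


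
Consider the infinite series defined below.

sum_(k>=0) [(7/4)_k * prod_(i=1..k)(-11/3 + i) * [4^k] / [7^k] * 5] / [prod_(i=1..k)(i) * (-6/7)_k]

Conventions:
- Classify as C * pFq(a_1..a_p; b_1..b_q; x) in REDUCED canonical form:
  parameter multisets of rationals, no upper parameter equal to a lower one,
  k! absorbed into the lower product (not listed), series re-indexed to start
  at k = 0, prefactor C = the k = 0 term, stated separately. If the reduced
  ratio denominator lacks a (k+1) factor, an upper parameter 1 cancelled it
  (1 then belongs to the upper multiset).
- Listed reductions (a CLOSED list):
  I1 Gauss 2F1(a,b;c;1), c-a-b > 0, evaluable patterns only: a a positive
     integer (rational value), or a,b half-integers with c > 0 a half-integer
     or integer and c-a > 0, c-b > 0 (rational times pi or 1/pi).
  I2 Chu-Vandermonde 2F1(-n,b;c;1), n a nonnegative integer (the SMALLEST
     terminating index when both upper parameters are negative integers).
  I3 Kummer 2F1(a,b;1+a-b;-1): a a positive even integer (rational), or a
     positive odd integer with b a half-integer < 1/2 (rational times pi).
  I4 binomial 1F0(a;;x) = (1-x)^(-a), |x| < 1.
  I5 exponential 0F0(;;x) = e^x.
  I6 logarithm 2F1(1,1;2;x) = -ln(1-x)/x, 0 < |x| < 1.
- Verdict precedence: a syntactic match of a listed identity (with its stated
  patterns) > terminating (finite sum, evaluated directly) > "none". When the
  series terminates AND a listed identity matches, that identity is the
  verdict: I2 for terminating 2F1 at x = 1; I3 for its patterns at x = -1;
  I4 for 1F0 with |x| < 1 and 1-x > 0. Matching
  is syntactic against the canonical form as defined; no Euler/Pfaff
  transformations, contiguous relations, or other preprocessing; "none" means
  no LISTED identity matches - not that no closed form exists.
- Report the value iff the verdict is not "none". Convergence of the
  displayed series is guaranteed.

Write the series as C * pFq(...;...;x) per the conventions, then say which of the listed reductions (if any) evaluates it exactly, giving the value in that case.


The series (x = 4/7) is 2F1: upper {-8/3, 7/4}, lower {-6/7}, prefactor 5. Verdict: none. A 2F1 with upper {-8/3, 7/4} fits none of I1-I6 at x = 4/7; the sum runs forever.

The tell: x = (4/7) and the running product (C = 5) telescopes to a rising factorial.
Ratio: r(k) = (4/7) * (k-8/3) (k+7/4) / [(k-6/7) (k+1)] - poly over poly, x = (4/7) from leading terms; C = 5 at k = 0.


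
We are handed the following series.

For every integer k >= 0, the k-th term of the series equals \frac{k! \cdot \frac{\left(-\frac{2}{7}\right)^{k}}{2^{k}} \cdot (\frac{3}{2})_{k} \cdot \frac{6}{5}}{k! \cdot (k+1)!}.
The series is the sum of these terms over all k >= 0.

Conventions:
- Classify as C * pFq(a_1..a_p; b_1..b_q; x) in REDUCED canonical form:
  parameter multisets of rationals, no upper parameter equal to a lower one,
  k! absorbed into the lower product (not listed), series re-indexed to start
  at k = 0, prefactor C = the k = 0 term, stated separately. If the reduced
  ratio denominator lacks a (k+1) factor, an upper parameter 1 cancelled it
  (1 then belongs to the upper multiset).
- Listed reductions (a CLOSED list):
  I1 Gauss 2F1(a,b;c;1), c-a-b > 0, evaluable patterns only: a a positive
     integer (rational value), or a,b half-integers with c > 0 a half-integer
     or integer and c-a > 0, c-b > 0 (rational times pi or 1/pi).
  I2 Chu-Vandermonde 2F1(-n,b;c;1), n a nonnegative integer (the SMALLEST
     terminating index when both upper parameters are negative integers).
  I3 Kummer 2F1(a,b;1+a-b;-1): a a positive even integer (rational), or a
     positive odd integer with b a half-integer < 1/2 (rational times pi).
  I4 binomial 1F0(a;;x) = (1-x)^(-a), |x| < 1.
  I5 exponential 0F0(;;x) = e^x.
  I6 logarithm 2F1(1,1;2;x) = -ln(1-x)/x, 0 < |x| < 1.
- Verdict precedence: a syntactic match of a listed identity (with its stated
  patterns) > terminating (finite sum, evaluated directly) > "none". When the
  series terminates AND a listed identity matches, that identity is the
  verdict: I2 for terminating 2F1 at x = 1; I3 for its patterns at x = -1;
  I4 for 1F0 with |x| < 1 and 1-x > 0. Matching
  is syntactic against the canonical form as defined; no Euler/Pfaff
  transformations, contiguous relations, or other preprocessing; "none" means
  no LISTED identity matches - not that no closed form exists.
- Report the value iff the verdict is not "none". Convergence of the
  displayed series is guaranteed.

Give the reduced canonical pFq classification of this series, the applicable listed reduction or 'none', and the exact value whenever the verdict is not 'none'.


First insight: with t_0 = \frac{6}{5}, the factorial ratio (C = 6/5) (k+a-1)!/(a-1)! is a rising factorial (a)_k.
Step ratio: r(k) = -\frac{1}{7} * (k+1) (k+\frac{3}{2}) / [(k+2) (k+1)] - poly over poly, x = -\frac{1}{7} from leading terms; C = \frac{6}{5} at k = 0.

At argument -\frac{1}{7}: a 2F1 with upper {1, \frac{3}{2}}, lower {2}, scaled by C = \frac{6}{5}. Verdict: none. No listed pattern accepts 2F1(1, \frac{3}{2}; 2; -\frac{1}{7}).


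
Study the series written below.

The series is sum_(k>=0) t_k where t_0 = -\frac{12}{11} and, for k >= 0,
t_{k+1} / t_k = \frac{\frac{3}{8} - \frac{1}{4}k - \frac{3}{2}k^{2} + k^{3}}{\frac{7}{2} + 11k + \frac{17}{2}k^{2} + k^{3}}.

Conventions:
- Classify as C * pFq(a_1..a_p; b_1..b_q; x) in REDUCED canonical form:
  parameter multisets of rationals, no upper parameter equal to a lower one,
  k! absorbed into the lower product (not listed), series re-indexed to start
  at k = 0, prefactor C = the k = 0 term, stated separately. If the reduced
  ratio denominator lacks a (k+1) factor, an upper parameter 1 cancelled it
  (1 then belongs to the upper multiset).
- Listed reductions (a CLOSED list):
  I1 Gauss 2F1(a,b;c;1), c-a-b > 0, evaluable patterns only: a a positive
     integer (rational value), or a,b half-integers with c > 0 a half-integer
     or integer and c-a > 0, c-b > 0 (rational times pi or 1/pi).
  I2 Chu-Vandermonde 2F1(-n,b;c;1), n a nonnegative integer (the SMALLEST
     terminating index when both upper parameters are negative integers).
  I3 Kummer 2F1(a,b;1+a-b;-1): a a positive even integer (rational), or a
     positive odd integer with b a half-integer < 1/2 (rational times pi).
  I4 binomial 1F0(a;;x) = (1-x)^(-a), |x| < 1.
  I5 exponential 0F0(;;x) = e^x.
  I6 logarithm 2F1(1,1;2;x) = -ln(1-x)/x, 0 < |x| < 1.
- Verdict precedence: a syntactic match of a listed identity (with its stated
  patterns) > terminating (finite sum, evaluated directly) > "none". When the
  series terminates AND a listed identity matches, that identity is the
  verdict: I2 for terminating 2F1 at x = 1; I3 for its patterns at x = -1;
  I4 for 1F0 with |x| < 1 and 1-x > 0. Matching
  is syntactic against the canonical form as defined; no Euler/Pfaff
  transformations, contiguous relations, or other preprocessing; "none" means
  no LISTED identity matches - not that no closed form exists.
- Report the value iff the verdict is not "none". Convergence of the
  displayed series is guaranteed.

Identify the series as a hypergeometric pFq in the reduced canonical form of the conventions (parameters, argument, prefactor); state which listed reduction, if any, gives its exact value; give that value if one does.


Classification (C = -\frac{12}{11}): 2F1 with upper {-\frac{3}{2}, -\frac{1}{2}}, lower {7}, argument x = 1. Verdict (x = 1): Gauss's theorem I1 (half-integer case) applies (x = 1; upper {-\frac{3}{2}, -\frac{1}{2}} half-integers, c = 7 in the evaluable pattern). Its exact value is \left(-\frac{268435456}{70855785}\right) / \pi.

Key observation: from the first term -\frac{12}{11}: the ratio is unreduced: k + 1/2 divides both sides (C = -12/11).
Term ratio: r(k) = 1 * (k-\frac{3}{2}) (k-\frac{1}{2}) / [(k+7) (k+1)] - poly over poly, x = 1 from leading terms; C = -\frac{12}{11} at k = 0.


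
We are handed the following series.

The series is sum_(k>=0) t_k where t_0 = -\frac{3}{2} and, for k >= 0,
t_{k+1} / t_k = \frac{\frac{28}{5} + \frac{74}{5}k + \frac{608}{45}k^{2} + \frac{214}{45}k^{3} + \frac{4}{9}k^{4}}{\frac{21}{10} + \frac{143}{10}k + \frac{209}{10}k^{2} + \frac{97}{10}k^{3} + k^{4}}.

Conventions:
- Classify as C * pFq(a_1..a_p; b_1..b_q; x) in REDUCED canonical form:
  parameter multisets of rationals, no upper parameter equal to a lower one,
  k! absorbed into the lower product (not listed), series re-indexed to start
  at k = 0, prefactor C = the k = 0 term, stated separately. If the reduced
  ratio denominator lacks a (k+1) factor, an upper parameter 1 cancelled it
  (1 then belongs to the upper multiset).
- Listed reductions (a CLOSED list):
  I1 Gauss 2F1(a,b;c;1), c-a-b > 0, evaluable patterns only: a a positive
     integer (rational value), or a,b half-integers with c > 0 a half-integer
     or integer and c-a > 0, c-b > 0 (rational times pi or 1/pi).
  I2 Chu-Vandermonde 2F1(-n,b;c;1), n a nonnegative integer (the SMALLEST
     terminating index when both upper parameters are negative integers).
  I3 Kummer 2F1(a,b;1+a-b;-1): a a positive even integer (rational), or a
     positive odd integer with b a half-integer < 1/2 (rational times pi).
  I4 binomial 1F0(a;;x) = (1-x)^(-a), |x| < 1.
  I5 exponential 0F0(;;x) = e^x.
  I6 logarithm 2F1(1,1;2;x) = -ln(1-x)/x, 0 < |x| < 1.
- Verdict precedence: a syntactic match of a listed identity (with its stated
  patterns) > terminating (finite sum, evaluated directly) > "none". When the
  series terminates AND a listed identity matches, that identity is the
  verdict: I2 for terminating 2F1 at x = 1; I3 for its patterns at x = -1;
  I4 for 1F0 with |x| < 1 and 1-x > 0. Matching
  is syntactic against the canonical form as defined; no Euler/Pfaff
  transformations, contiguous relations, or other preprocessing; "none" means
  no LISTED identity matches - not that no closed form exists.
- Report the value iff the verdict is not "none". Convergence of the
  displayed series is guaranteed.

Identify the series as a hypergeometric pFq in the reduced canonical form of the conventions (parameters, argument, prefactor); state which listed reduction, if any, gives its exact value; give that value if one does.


Prefactor -\frac{3}{2}, argument \frac{4}{9}: 2F1 with upper {1, \frac{6}{5}} over lower {\frac{1}{5}}. Verdict: none - at argument \frac{4}{9} the multisets {1, \frac{6}{5}} ; {\frac{1}{5}} match no listed identity.

First insight: with t_0 = -\frac{3}{2}, the parameter 7 appears in both the upper and lower lists and cancels (alongside the other common factor).
Adjacent-term ratio: r(k) = \frac{4}{9} * (k+1) (k+\frac{6}{5}) / [(k+\frac{1}{5}) (k+1)] - poly over poly, x = \frac{4}{9} from leading terms; C = -\frac{3}{2} at k = 0.


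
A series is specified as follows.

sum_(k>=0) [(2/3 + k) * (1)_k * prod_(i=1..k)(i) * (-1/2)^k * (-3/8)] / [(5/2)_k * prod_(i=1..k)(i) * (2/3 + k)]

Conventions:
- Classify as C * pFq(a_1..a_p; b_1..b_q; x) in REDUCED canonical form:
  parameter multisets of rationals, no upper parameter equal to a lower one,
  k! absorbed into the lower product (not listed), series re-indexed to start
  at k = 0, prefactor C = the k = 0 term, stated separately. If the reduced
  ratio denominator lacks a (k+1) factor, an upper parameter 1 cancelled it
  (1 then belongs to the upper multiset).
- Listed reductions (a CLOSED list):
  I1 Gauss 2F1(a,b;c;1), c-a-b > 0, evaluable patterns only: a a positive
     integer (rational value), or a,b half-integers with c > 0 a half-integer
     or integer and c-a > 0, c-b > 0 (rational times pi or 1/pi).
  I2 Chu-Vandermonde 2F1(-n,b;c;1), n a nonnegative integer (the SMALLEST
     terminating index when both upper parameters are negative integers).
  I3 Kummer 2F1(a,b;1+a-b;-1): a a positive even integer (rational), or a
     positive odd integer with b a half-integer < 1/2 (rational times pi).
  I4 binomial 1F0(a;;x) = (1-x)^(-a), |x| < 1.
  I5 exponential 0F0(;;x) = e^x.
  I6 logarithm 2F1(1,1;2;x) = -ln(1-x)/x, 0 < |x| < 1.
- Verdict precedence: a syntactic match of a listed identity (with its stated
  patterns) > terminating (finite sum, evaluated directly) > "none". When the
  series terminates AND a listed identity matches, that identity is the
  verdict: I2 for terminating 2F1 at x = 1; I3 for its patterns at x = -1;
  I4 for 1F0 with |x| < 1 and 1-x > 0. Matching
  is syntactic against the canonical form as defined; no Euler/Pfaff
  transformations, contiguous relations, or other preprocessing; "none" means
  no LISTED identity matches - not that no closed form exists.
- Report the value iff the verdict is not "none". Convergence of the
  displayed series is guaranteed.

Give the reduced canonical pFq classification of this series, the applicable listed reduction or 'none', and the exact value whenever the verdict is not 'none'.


Classification (C = -3/8): 2F1 with upper {1, 1}, lower {5/2}, argument x = -1/2. Verdict: none - this 2F1 at x = -1/2 matches no listed pattern, and upper {1, 1} holds no stopper.

Key step: from the first term -3/8: striking the common factor k + 2/3 reduces the term (C = -3/8).
Step ratio: r(k) = (-1/2) * (k+1) (k+1) / [(k+5/2) (k+1)] - rational; roots negated = parameters, x = (-1/2), C = -3/8.
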